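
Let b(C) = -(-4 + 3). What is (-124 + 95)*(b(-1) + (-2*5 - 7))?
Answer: 464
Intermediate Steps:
b(C) = 1 (b(C) = -1*(-1) = 1)
(-124 + 95)*(b(-1) + (-2*5 - 7)) = (-124 + 95)*(1 + (-2*5 - 7)) = -29*(1 + (-10 - 7)) = -29*(1 - 17) = -29*(-16) = 464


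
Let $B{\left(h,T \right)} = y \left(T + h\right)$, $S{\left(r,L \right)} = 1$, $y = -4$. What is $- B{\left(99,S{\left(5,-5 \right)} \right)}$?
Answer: $400$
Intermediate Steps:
$B{\left(h,T \right)} = - 4 T - 4 h$ ($B{\left(h,T \right)} = - 4 \left(T + h\right) = - 4 T - 4 h$)
$- B{\left(99,S{\left(5,-5 \right)} \right)} = - (\left(-4\right) 1 - 396) = - (-4 - 396) = \left(-1\right) \left(-400\right) = 400$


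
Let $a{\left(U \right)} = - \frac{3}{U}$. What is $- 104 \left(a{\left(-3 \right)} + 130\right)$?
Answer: $-13624$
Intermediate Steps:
$- 104 \left(a{\left(-3 \right)} + 130\right) = - 104 \left(- \frac{3}{-3} + 130\right) = - 104 \left(\left(-3\right) \left(- \frac{1}{3}\right) + 130\right) = - 104 \left(1 + 130\right) = \left(-104\right) 131 = -13624$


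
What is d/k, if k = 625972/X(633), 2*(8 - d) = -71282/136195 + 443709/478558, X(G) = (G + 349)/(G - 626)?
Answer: 71301402018993/40799106501269320 ≈ 0.0017476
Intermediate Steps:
X(G) = (349 + G)/(-626 + G)
d = 1016516933061/130354413620 (d = 8 - (-71282/136195 + 443709/478558)/2 = 8 - 1/2*26318375899/65177206810 = 8 - 26318375899/130354413620 = 1016516933061/130354413620 ≈ 7.7981)
k = 2190902/491 (k = 625972/(((349 + 633)/(-626 + 633))) = 625972/((982/7)) = 625972/(((1/7)*982)) = 625972/(982/7) = 625972*(7/982) = 2190902/491 ≈ 4462.1)
d/k = 1016516933061/(130354413620*(2190902/491)) = (1016516933061/130354413620)*(491/2190902) = 71301402018993/40799106501269320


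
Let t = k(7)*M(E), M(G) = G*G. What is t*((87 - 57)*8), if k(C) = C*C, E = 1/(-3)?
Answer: 3920/3 ≈ 1306.7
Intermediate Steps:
E = -1/3 (E = 1*(-1/3) = -1/3 ≈ -0.33333)
k(C) = C**2
M(G) = G**2
t = 49/9 (t = 7**2*(-1/3)**2 = 49*(1/9) = 49/9 ≈ 5.4444)
t*((87 - 57)*8) = 49*((87 - 57)*8)/9 = 49*(30*8)/9 = (49/9)*240 = 3920/3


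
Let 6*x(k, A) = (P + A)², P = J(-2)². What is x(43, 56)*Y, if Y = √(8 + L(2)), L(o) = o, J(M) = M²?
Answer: 864*√10 ≈ 2732.2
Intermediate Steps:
P = 16 (P = ((-2)²)² = 4² = 16)
Y = √10 (Y = √(8 + 2) = √10 ≈ 3.1623)
x(k, A) = (16 + A)²/6
x(43, 56)*Y = ((16 + 56)²/6)*√10 = ((⅙)*72²)*√10 = ((⅙)*5184)*√10 = 864*√10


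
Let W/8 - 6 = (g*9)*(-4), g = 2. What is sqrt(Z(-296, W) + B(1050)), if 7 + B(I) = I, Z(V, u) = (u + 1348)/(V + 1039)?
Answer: sqrt(576396367)/743 ≈ 32.313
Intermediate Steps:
W = -528 (W = 48 + 8*((2*9)*(-4)) = 48 + 8*(18*(-4)) = 48 + 8*(-72) = 48 - 576 = -528)
Z(V, u) = (1348 + u)/(1039 + V)
B(I) = -7 + I
sqrt(Z(-296, W) + B(1050)) = sqrt((1348 - 528)/(1039 - 296) + (-7 + 1050)) = sqrt(820/743 + 1043) = sqrt(775769/743) = sqrt(576396367)/743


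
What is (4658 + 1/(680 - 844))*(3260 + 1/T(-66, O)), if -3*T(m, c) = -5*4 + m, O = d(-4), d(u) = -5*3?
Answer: 214172379693/14104 ≈ 1.5185e+7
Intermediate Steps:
d(u) = -15
O = -15
T(m, c) = 20/3 - m/3 (T(m, c) = -(-5*4 + m)/3 = -(-20 + m)/3 = 20/3 - m/3)
(4658 + 1/(680 - 844))*(3260 + 1/T(-66, O)) = (4658 + 1/(680 - 844))*(3260 + 1/(20/3 - ⅓*(-66))) = (4658 + 1/(-164))*(3260 + 1/(20/3 + 22)) = (4658 - 1/164)*(3260 + 1/(86/3)) = 763911*(3260 + 3/86)/164 = (763911/164)*(280363/86) = 214172379693/14104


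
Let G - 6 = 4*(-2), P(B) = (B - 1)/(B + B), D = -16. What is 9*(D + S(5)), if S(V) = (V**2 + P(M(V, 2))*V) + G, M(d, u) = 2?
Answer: 297/4 ≈ 74.250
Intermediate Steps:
P(B) = (-1 + B)/(2*B) (P(B) = (-1 + B)/((2*B)) = (-1 + B)*(1/(2*B)) = (-1 + B)/(2*B))
G = -2 (G = 6 + 4*(-2) = 6 - 8 = -2)
S(V) = -2 + V**2 + V/4 (S(V) = (V**2 + ((1/2)*(-1 + 2)/2)*V) - 2 = (V**2 + ((1/2)*(1/2)*1)*V) - 2 = (V**2 + V/4) - 2 = -2 + V**2 + V/4)
9*(D + S(5)) = 9*(-16 + (-2 + 5**2 + (1/4)*5)) = 9*(-16 + (-2 + 25 + 5/4)) = 9*(-16 + 97/4) = 9*(33/4) = 297/4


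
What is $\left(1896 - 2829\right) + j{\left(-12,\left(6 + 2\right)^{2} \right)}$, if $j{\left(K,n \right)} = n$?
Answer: $-869$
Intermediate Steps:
$\left(1896 - 2829\right) + j{\left(-12,\left(6 + 2\right)^{2} \right)} = \left(1896 - 2829\right) + \left(6 + 2\right)^{2} = -933 + 8^{2} = -933 + 64 = -869$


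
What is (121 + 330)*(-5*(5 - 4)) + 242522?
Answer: 240267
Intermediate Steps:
(121 + 330)*(-5*(5 - 4)) + 242522 = 451*(-5*1) + 242522 = 451*(-5) + 242522 = -2255 + 242522 = 240267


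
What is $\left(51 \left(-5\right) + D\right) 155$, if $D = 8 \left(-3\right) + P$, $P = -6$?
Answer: $-44175$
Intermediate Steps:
$D = -30$ ($D = 8 \left(-3\right) - 6 = -24 - 6 = -30$)
$\left(51 \left(-5\right) + D\right) 155 = \left(51 \left(-5\right) - 30\right) 155 = \left(-255 - 30\right) 155 = \left(-285\right) 155 = -44175$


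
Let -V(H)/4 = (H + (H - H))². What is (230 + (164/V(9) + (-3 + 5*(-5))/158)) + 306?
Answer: 3425491/6399 ≈ 535.32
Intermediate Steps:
V(H) = -4*H² (V(H) = -4*(H + (H - H))² = -4*(H + 0)² = -4*H²)
(230 + (164/V(9) + (-3 + 5*(-5))/158)) + 306 = (230 + (164/((-4*9²)) + (-3 + 5*(-5))/158)) + 306 = (230 + (164/((-4*81)) + (-3 - 25)*(1/158))) + 306 = (230 + (164/(-324) - 28*1/158)) + 306 = (230 + (164*(-1/324) - 14/79)) + 306 = (230 + (-41/81 - 14/79)) + 306 = (230 - 4373/6399) + 306 = 1467397/6399 + 306 = 3425491/6399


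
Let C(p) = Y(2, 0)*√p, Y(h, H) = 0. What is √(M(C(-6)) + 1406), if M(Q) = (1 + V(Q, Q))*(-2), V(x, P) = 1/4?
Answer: √5614/2 ≈ 37.463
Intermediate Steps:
V(x, P) = ¼
C(p) = 0 (C(p) = 0*√p = 0)
M(Q) = -5/2 (M(Q) = (1 + ¼)*(-2) = (5/4)*(-2) = -5/2)
√(M(C(-6)) + 1406) = √(-5/2 + 1406) = √(2807/2) = √5614/2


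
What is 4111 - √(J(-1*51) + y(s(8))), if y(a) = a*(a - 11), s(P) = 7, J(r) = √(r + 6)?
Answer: 4111 - √(-28 + 3*I*√5) ≈ 4110.4 - 5.3288*I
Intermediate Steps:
J(r) = √(6 + r)
y(a) = a*(-11 + a)
4111 - √(J(-1*51) + y(s(8))) = 4111 - √(√(6 - 1*51) + 7*(-11 + 7)) = 4111 - √(√(6 - 51) + 7*(-4)) = 4111 - √(√(-45) - 28) = 4111 - √(3*I*√5 - 28) = 4111 - √(-28 + 3*I*√5)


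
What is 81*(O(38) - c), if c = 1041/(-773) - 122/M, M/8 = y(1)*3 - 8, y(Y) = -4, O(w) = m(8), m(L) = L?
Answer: 42998607/61840 ≈ 695.32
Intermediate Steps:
O(w) = 8
M = -160 (M = 8*(-4*3 - 8) = 8*(-12 - 8) = 8*(-20) = -160)
c = -36127/61840 (c = 1041/(-773) - 122/(-160) = 1041*(-1/773) - 122*(-1/160) = -1041/773 + 61/80 = -36127/61840 ≈ -0.58420)
81*(O(38) - c) = 81*(8 - 1*(-36127/61840)) = 81*(8 + 36127/61840) = 81*(530847/61840) = 42998607/61840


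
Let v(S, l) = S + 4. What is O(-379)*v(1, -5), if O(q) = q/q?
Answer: 5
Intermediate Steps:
v(S, l) = 4 + S
O(q) = 1
O(-379)*v(1, -5) = 1*(4 + 1) = 1*5 = 5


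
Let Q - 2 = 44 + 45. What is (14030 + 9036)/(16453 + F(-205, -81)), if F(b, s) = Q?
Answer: 11533/8272 ≈ 1.3942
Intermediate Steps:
Q = 91 (Q = 2 + (44 + 45) = 2 + 89 = 91)
F(b, s) = 91
(14030 + 9036)/(16453 + F(-205, -81)) = (14030 + 9036)/(16453 + 91) = 23066/16544 = 23066*(1/16544) = 11533/8272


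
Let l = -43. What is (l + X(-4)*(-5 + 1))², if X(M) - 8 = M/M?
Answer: 6241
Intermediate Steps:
X(M) = 9 (X(M) = 8 + M/M = 8 + 1 = 9)
(l + X(-4)*(-5 + 1))² = (-43 + 9*(-5 + 1))² = (-43 + 9*(-4))² = (-43 - 36)² = (-79)² = 6241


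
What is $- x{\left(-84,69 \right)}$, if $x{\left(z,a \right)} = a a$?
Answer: $-4761$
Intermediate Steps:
$x{\left(z,a \right)} = a^{2}$
$- x{\left(-84,69 \right)} = - 69^{2} = \left(-1\right) 4761 = -4761$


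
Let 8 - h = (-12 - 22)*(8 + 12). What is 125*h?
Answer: 86000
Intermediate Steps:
h = 688 (h = 8 - (-12 - 22)*(8 + 12) = 8 - (-34)*20 = 8 - 1*(-680) = 8 + 680 = 688)
125*h = 125*688 = 86000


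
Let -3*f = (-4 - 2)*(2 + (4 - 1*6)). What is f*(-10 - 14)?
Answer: 0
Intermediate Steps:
f = 0 (f = -(-4 - 2)*(2 + (4 - 1*6))/3 = -(-2)*(2 + (4 - 6)) = -(-2)*(2 - 2) = -(-2)*0 = -⅓*0 = 0)
f*(-10 - 14) = 0*(-10 - 14) = 0*(-24) = 0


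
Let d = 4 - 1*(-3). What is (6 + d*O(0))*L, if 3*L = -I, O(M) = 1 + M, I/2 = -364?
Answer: 9464/3 ≈ 3154.7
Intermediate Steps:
I = -728 (I = 2*(-364) = -728)
d = 7 (d = 4 + 3 = 7)
L = 728/3 (L = (-1*(-728))/3 = (1/3)*728 = 728/3 ≈ 242.67)
(6 + d*O(0))*L = (6 + 7*(1 + 0))*(728/3) = (6 + 7*1)*(728/3) = (6 + 7)*(728/3) = 13*(728/3) = 9464/3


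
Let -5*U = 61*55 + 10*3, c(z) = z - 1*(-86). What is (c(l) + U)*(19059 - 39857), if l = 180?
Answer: 8547978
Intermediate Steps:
c(z) = 86 + z (c(z) = z + 86 = 86 + z)
U = -677 (U = -(61*55 + 10*3)/5 = -(3355 + 30)/5 = -⅕*3385 = -677)
(c(l) + U)*(19059 - 39857) = ((86 + 180) - 677)*(19059 - 39857) = (266 - 677)*(-20798) = -411*(-20798) = 8547978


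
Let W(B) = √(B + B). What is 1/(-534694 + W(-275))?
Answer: -267347/142948837093 - 5*I*√22/285897674186 ≈ -1.8702e-6 - 8.203e-11*I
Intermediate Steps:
W(B) = √2*√B (W(B) = √(2*B) = √2*√B)
1/(-534694 + W(-275)) = 1/(-534694 + √2*√(-275)) = 1/(-534694 + √2*(5*I*√11)) = 1/(-534694 + 5*I*√22)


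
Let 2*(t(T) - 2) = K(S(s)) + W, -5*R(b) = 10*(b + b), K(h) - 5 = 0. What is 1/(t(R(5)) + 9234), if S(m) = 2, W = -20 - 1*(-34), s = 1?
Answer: 2/18491 ≈ 0.00010816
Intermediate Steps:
W = 14 (W = -20 + 34 = 14)
K(h) = 5 (K(h) = 5 + 0 = 5)
R(b) = -4*b (R(b) = -2*(b + b) = -2*2*b = -4*b)
t(T) = 23/2 (t(T) = 2 + (5 + 14)/2 = 2 + (½)*19 = 2 + 19/2 = 23/2)
1/(t(R(5)) + 9234) = 1/(23/2 + 9234) = 1/(18491/2) = 2/18491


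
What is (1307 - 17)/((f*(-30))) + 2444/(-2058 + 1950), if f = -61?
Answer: -36110/1647 ≈ -21.925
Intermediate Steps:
(1307 - 17)/((f*(-30))) + 2444/(-2058 + 1950) = (1307 - 17)/((-61*(-30))) + 2444/(-2058 + 1950) = 1290/1830 + 2444/(-108) = 1290*(1/1830) + 2444*(-1/108) = 43/61 - 611/27 = -36110/1647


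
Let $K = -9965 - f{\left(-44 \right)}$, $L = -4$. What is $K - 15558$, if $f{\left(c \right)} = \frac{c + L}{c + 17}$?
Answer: $- \frac{229723}{9} \approx -25525.0$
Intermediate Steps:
$f{\left(c \right)} = \frac{-4 + c}{17 + c}$ ($f{\left(c \right)} = \frac{c - 4}{c + 17} = \frac{-4 + c}{17 + c}$)
$K = - \frac{89701}{9}$ ($K = -9965 - \frac{-4 - 44}{17 - 44} = -9965 - \frac{1}{-27} \left(-48\right) = -9965 - \left(- \frac{1}{27}\right) \left(-48\right) = -9965 - \frac{16}{9} = - \frac{89701}{9} \approx -9966.8$)
$K - 15558 = - \frac{89701}{9} - 15558 = - \frac{229723}{9}$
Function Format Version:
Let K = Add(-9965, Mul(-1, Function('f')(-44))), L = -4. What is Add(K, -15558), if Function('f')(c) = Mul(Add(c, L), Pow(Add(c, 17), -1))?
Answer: Rational(-229723, 9) ≈ -25525.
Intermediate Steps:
Function('f')(c) = Mul(Pow(Add(17, c), -1), Add(-4, c)) (Function('f')(c) = Mul(Add(c, -4), Pow(Add(c, 17), -1)) = Mul(Add(-4, c), Pow(Add(17, c), -1)) = Mul(Pow(Add(17, c), -1), Add(-4, c)))
K = Rational(-89701, 9) (K = Add(-9965, Mul(-1, Mul(Pow(Add(17, -44), -1), Add(-4, -44)))) = Add(-9965, Mul(-1, Mul(Pow(-27, -1), -48))) = Add(-9965, Mul(-1, Mul(Rational(-1, 27), -48))) = Add(-9965, Mul(-1, Rational(16, 9))) = Add(-9965, Rational(-16, 9)) = Rational(-89701, 9) ≈ -9966.8)
Add(K, -15558) = Add(Rational(-89701, 9), -15558) = Rational(-229723, 9)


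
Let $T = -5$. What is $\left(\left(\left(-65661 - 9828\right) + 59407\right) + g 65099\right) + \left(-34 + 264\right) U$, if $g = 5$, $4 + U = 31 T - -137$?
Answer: $304353$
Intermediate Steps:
$U = -22$ ($U = -4 + \left(31 \left(-5\right) - -137\right) = -4 + \left(-155 + 137\right) = -4 - 18 = -22$)
$\left(\left(\left(-65661 - 9828\right) + 59407\right) + g 65099\right) + \left(-34 + 264\right) U = \left(\left(\left(-65661 - 9828\right) + 59407\right) + 5 \cdot 65099\right) + \left(-34 + 264\right) \left(-22\right) = \left(\left(-75489 + 59407\right) + 325495\right) + 230 \left(-22\right) = \left(-16082 + 325495\right) - 5060 = 309413 - 5060 = 304353$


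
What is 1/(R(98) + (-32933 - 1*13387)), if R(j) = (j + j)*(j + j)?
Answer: -1/7904 ≈ -0.00012652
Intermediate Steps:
R(j) = 4*j² (R(j) = (2*j)*(2*j) = 4*j²)
1/(R(98) + (-32933 - 1*13387)) = 1/(4*98² + (-32933 - 1*13387)) = 1/(4*9604 + (-32933 - 13387)) = 1/(38416 - 46320) = 1/(-7904) = -1/7904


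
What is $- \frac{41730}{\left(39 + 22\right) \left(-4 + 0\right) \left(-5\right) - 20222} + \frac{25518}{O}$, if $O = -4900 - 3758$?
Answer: $- \frac{3433186}{4569981} \approx -0.75125$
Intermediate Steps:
$O = -8658$
$- \frac{41730}{\left(39 + 22\right) \left(-4 + 0\right) \left(-5\right) - 20222} + \frac{25518}{O} = - \frac{41730}{\left(39 + 22\right) \left(-4 + 0\right) \left(-5\right) - 20222} + \frac{25518}{-8658} = - \frac{41730}{61 \left(\left(-4\right) \left(-5\right)\right) - 20222} + 25518 \left(- \frac{1}{8658}\right) = - \frac{41730}{61 \cdot 20 - 20222} - \frac{4253}{1443} = - \frac{41730}{1220 - 20222} - \frac{4253}{1443} = - \frac{41730}{-19002} - \frac{4253}{1443} = \left(-41730\right) \left(- \frac{1}{19002}\right) - \frac{4253}{1443} = \frac{6955}{3167} - \frac{4253}{1443} = - \frac{3433186}{4569981}$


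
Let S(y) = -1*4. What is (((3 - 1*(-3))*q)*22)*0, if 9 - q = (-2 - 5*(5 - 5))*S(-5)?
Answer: 0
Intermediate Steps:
S(y) = -4
q = 1 (q = 9 - (-2 - 5*(5 - 5))*(-4) = 9 - (-2 - 5*0)*(-4) = 9 - (-2 + 0)*(-4) = 9 - (-2)*(-4) = 9 - 1*8 = 9 - 8 = 1)
(((3 - 1*(-3))*q)*22)*0 = (((3 - 1*(-3))*1)*22)*0 = (((3 + 3)*1)*22)*0 = ((6*1)*22)*0 = (6*22)*0 = 132*0 = 0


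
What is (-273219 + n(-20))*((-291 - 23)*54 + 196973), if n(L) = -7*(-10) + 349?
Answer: -49108637600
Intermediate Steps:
n(L) = 419 (n(L) = 70 + 349 = 419)
(-273219 + n(-20))*((-291 - 23)*54 + 196973) = (-273219 + 419)*((-291 - 23)*54 + 196973) = -272800*(-314*54 + 196973) = -272800*(-16956 + 196973) = -272800*180017 = -49108637600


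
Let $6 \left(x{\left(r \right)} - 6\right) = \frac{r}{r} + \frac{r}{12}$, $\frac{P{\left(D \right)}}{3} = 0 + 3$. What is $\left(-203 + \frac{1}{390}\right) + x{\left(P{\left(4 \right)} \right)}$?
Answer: $- \frac{102287}{520} \approx -196.71$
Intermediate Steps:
$P{\left(D \right)} = 9$ ($P{\left(D \right)} = 3 \left(0 + 3\right) = 3 \cdot 3 = 9$)
$x{\left(r \right)} = \frac{37}{6} + \frac{r}{72}$ ($x{\left(r \right)} = 6 + \frac{\frac{r}{r} + \frac{r}{12}}{6} = 6 + \frac{1 + r \frac{1}{12}}{6} = 6 + \frac{1 + \frac{r}{12}}{6} = 6 + \left(\frac{1}{6} + \frac{r}{72}\right) = \frac{37}{6} + \frac{r}{72}$)
$\left(-203 + \frac{1}{390}\right) + x{\left(P{\left(4 \right)} \right)} = \left(-203 + \frac{1}{390}\right) + \left(\frac{37}{6} + \frac{1}{72} \cdot 9\right) = \left(-203 + \frac{1}{390}\right) + \left(\frac{37}{6} + \frac{1}{8}\right) = - \frac{79169}{390} + \frac{151}{24} = - \frac{102287}{520}$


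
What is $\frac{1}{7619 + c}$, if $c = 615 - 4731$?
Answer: $\frac{1}{3503} \approx 0.00028547$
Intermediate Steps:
$c = -4116$
$\frac{1}{7619 + c} = \frac{1}{7619 - 4116} = \frac{1}{3503}$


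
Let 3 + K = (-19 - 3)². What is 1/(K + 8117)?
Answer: 1/8598 ≈ 0.00011631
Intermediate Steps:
K = 481 (K = -3 + (-19 - 3)² = -3 + (-22)² = -3 + 484 = 481)
1/(K + 8117) = 1/(481 + 8117) = 1/8598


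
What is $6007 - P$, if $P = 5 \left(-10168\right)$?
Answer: $56847$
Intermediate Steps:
$P = -50840$
$6007 - P = 6007 - -50840 = 6007 + 50840 = 56847$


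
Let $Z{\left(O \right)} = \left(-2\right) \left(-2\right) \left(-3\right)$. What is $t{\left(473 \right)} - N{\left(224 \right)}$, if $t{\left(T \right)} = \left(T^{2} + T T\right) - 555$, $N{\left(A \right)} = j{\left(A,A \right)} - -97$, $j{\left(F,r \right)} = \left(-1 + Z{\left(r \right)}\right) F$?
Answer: $449718$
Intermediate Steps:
$Z{\left(O \right)} = -12$ ($Z{\left(O \right)} = 4 \left(-3\right) = -12$)
$j{\left(F,r \right)} = - 13 F$ ($j{\left(F,r \right)} = \left(-1 - 12\right) F = - 13 F$)
$N{\left(A \right)} = 97 - 13 A$ ($N{\left(A \right)} = - 13 A - -97 = - 13 A + 97 = 97 - 13 A$)
$t{\left(T \right)} = -555 + 2 T^{2}$ ($t{\left(T \right)} = \left(T^{2} + T^{2}\right) - 555 = 2 T^{2} - 555 = -555 + 2 T^{2}$)
$t{\left(473 \right)} - N{\left(224 \right)} = \left(-555 + 2 \cdot 473^{2}\right) - \left(97 - 2912\right) = \left(-555 + 2 \cdot 223729\right) - \left(97 - 2912\right) = \left(-555 + 447458\right) - -2815 = 446903 + 2815 = 449718$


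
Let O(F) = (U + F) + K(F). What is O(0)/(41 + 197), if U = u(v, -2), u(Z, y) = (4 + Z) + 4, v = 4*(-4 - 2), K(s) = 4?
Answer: -6/119 ≈ -0.050420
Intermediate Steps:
v = -24 (v = 4*(-6) = -24)
u(Z, y) = 8 + Z
U = -16 (U = 8 - 24 = -16)
O(F) = -12 + F (O(F) = (-16 + F) + 4 = -12 + F)
O(0)/(41 + 197) = (-12 + 0)/(41 + 197) = -12/238 = (1/238)*(-12) = -6/119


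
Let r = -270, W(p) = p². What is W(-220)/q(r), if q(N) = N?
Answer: -4840/27 ≈ -179.26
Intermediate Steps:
W(-220)/q(r) = (-220)²/(-270) = 48400*(-1/270) = -4840/27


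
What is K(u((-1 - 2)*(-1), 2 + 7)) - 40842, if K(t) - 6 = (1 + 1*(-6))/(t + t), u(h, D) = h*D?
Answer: -2205149/54 ≈ -40836.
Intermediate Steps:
u(h, D) = D*h
K(t) = 6 - 5/(2*t) (K(t) = 6 + (1 + 1*(-6))/(t + t) = 6 + (1 - 6)/((2*t)) = 6 - 5/(2*t))
K(u((-1 - 2)*(-1), 2 + 7)) - 40842 = (6 - 5*(-1/((-1 - 2)*(2 + 7)))/2) - 40842 = (6 - 5/(2*(9*(-3*(-1))))) - 40842 = (6 - 5/(2*(9*3))) - 40842 = (6 - 5/2/27) - 40842 = (6 - 5/2*1/27) - 40842 = (6 - 5/54) - 40842 = 319/54 - 40842 = -2205149/54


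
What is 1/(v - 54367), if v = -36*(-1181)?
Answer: -1/11851 ≈ -8.4381e-5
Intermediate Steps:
v = 42516
1/(v - 54367) = 1/(42516 - 54367) = 1/(-11851) = -1/11851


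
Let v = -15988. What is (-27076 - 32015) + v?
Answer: -75079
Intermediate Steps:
(-27076 - 32015) + v = (-27076 - 32015) - 15988 = -59091 - 15988 = -75079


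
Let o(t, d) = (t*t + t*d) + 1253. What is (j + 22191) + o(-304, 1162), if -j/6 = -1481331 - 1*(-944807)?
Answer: 2981756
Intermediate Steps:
o(t, d) = 1253 + t² + d*t (o(t, d) = (t² + d*t) + 1253 = 1253 + t² + d*t)
j = 3219144 (j = -6*(-1481331 - 1*(-944807)) = -6*(-1481331 + 944807) = -6*(-536524) = 3219144)
(j + 22191) + o(-304, 1162) = (3219144 + 22191) + (1253 + (-304)² + 1162*(-304)) = 3241335 + (1253 + 92416 - 353248) = 3241335 - 259579 = 2981756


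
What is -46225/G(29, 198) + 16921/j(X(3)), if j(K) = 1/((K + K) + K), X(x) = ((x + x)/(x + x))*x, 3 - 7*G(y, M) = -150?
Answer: 22976642/153 ≈ 1.5017e+5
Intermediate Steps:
G(y, M) = 153/7 (G(y, M) = 3/7 - ⅐*(-150) = 3/7 + 150/7 = 153/7)
X(x) = x (X(x) = ((2*x)/((2*x)))*x = ((2*x)*(1/(2*x)))*x = 1*x = x)
j(K) = 1/(3*K) (j(K) = 1/(2*K + K) = 1/(3*K))
-46225/G(29, 198) + 16921/j(X(3)) = -46225/153/7 + 16921/(((⅓)/3)) = -46225*7/153 + 16921/(((⅓)*(⅓))) = -323575/153 + 16921/(⅑) = -323575/153 + 16921*9 = -323575/153 + 152289 = 22976642/153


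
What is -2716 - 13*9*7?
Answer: -3535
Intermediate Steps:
-2716 - 13*9*7 = -2716 - 117*7 = -2716 - 819 = -3535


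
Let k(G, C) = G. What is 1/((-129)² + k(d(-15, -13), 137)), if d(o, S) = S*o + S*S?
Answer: 1/17005 ≈ 5.8806e-5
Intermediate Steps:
d(o, S) = S² + S*o (d(o, S) = S*o + S² = S² + S*o)
1/((-129)² + k(d(-15, -13), 137)) = 1/((-129)² - 13*(-13 - 15)) = 1/(16641 - 13*(-28)) = 1/(16641 + 364) = 1/17005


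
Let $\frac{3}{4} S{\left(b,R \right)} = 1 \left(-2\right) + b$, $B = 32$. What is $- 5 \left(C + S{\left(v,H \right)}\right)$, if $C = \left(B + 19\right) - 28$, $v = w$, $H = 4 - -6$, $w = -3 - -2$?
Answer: $-95$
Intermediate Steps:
$w = -1$ ($w = -3 + 2 = -1$)
$H = 10$ ($H = 4 + 6 = 10$)
$v = -1$
$C = 23$ ($C = \left(32 + 19\right) - 28 = 51 - 28 = 23$)
$S{\left(b,R \right)} = - \frac{8}{3} + \frac{4 b}{3}$ ($S{\left(b,R \right)} = \frac{4 \left(1 \left(-2\right) + b\right)}{3} = \frac{4 \left(-2 + b\right)}{3} = - \frac{8}{3} + \frac{4 b}{3}$)
$- 5 \left(C + S{\left(v,H \right)}\right) = - 5 \left(23 + \left(- \frac{8}{3} + \frac{4}{3} \left(-1\right)\right)\right) = - 5 \left(23 - 4\right) = \left(-5\right) 19 = -95$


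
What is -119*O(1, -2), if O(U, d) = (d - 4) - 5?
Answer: 1309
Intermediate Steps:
O(U, d) = -9 + d (O(U, d) = (-4 + d) - 5 = -9 + d)
-119*O(1, -2) = -119*(-9 - 2) = -119*(-11) = 1309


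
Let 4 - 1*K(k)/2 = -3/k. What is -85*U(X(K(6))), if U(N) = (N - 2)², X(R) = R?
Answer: -4165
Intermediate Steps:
K(k) = 8 + 6/k (K(k) = 8 - (-6)/k = 8 + 6/k)
U(N) = (-2 + N)²
-85*U(X(K(6))) = -85*(-2 + (8 + 6/6))² = -85*(-2 + (8 + 6*(⅙)))² = -85*(-2 + (8 + 1))² = -85*(-2 + 9)² = -85*7² = -85*49 = -4165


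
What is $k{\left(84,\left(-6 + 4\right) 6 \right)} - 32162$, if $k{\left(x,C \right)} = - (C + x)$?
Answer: $-32234$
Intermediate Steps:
$k{\left(x,C \right)} = - C - x$
$k{\left(84,\left(-6 + 4\right) 6 \right)} - 32162 = \left(- \left(-6 + 4\right) 6 - 84\right) - 32162 = \left(- \left(-2\right) 6 - 84\right) - 32162 = \left(\left(-1\right) \left(-12\right) - 84\right) - 32162 = \left(12 - 84\right) - 32162 = -72 - 32162 = -32234$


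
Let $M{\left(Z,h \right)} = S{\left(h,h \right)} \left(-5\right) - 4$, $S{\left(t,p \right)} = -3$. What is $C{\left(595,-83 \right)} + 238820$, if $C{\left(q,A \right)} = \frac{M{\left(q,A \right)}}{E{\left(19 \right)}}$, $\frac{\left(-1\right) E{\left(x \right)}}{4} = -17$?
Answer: $\frac{16239771}{68} \approx 2.3882 \cdot 10^{5}$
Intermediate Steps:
$E{\left(x \right)} = 68$ ($E{\left(x \right)} = \left(-4\right) \left(-17\right) = 68$)
$M{\left(Z,h \right)} = 11$ ($M{\left(Z,h \right)} = \left(-3\right) \left(-5\right) - 4 = 15 - 4 = 11$)
$C{\left(q,A \right)} = \frac{11}{68}$
$C{\left(595,-83 \right)} + 238820 = \frac{11}{68} + 238820 = \frac{16239771}{68}$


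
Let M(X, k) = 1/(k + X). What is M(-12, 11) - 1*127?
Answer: -128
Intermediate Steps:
M(X, k) = 1/(X + k)
M(-12, 11) - 1*127 = 1/(-12 + 11) - 1*127 = 1/(-1) - 127 = -1 - 127 = -128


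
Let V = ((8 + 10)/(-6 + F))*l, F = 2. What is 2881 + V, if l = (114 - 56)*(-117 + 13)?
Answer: 30025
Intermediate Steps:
l = -6032 (l = 58*(-104) = -6032)
V = 27144 (V = ((8 + 10)/(-6 + 2))*(-6032) = (18/(-4))*(-6032) = (18*(-¼))*(-6032) = -9/2*(-6032) = 27144)
2881 + V = 2881 + 27144 = 30025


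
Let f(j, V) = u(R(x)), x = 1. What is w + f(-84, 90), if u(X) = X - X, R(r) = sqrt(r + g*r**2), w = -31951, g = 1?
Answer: -31951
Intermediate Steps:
R(r) = sqrt(r + r**2) (R(r) = sqrt(r + 1*r**2) = sqrt(r + r**2))
u(X) = 0
f(j, V) = 0
w + f(-84, 90) = -31951 + 0 = -31951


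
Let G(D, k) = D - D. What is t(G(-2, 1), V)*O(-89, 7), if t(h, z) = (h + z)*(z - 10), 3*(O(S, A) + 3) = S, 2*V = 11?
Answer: 1617/2 ≈ 808.50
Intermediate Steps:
V = 11/2 (V = (½)*11 = 11/2 ≈ 5.5000)
O(S, A) = -3 + S/3
G(D, k) = 0
t(h, z) = (-10 + z)*(h + z) (t(h, z) = (h + z)*(-10 + z) = (-10 + z)*(h + z))
t(G(-2, 1), V)*O(-89, 7) = ((11/2)² - 10*0 - 10*11/2 + 0*(11/2))*(-3 + (⅓)*(-89)) = (121/4 + 0 - 55 + 0)*(-3 - 89/3) = -99/4*(-98/3) = 1617/2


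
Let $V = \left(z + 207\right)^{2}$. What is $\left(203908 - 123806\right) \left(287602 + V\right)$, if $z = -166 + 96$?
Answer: $24540929842$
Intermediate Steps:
$z = -70$
$V = 18769$ ($V = \left(-70 + 207\right)^{2} = 137^{2} = 18769$)
$\left(203908 - 123806\right) \left(287602 + V\right) = \left(203908 - 123806\right) \left(287602 + 18769\right) = 80102 \cdot 306371 = 24540929842$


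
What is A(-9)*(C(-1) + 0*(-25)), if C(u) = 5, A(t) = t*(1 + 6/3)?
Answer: -135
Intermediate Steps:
A(t) = 3*t (A(t) = t*(1 + 6*(⅓)) = t*(1 + 2) = t*3 = 3*t)
A(-9)*(C(-1) + 0*(-25)) = (3*(-9))*(5 + 0*(-25)) = -27*(5 + 0) = -27*5 = -135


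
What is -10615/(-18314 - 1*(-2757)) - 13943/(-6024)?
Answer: 280856011/93715368 ≈ 2.9969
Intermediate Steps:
-10615/(-18314 - 1*(-2757)) - 13943/(-6024) = -10615/(-18314 + 2757) - 13943*(-1/6024) = -10615/(-15557) + 13943/6024 = -10615*(-1/15557) + 13943/6024 = 10615/15557 + 13943/6024 = 280856011/93715368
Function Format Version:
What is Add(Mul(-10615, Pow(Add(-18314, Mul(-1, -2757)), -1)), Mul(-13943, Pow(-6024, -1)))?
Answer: Rational(280856011, 93715368) ≈ 2.9969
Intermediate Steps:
Add(Mul(-10615, Pow(Add(-18314, Mul(-1, -2757)), -1)), Mul(-13943, Pow(-6024, -1))) = Add(Mul(-10615, Pow(Add(-18314, 2757), -1)), Mul(-13943, Rational(-1, 6024))) = Add(Mul(-10615, Pow(-15557, -1)), Rational(13943, 6024)) = Add(Mul(-10615, Rational(-1, 15557)), Rational(13943, 6024)) = Add(Rational(10615, 15557), Rational(13943, 6024)) = Rational(280856011, 93715368)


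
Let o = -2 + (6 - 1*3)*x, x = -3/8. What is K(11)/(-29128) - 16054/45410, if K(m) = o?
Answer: -1869916023/5290809920 ≈ -0.35343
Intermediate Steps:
x = -3/8 (x = -3*1/8 = -3/8 ≈ -0.37500)
o = -25/8 (o = -2 + (6 - 1*3)*(-3/8) = -2 + (6 - 3)*(-3/8) = -2 + 3*(-3/8) = -2 - 9/8 = -25/8 ≈ -3.1250)
K(m) = -25/8
K(11)/(-29128) - 16054/45410 = -25/8/(-29128) - 16054/45410 = -25/8*(-1/29128) - 16054*1/45410 = 25/233024 - 8027/22705 = -1869916023/5290809920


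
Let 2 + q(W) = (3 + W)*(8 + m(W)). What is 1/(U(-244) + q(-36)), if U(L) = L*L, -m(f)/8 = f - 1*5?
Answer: 1/48446 ≈ 2.0642e-5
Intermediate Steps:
m(f) = 40 - 8*f (m(f) = -8*(f - 1*5) = -8*(f - 5) = -8*(-5 + f) = 40 - 8*f)
U(L) = L²
q(W) = -2 + (3 + W)*(48 - 8*W) (q(W) = -2 + (3 + W)*(8 + (40 - 8*W)) = -2 + (3 + W)*(48 - 8*W))
1/(U(-244) + q(-36)) = 1/((-244)² + (142 - 8*(-36)² + 24*(-36))) = 1/(59536 + (142 - 8*1296 - 864)) = 1/(59536 + (142 - 10368 - 864)) = 1/(59536 - 11090) = 1/48446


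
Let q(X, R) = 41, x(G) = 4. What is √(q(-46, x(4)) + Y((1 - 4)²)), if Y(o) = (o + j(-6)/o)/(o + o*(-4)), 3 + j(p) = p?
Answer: √3297/9 ≈ 6.3799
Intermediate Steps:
j(p) = -3 + p
Y(o) = -(o - 9/o)/(3*o) (Y(o) = (o + (-3 - 6)/o)/(o + o*(-4)) = (o - 9/o)/(o - 4*o) = (o - 9/o)/((-3*o)) = (o - 9/o)*(-1/(3*o)) = -(o - 9/o)/(3*o))
√(q(-46, x(4)) + Y((1 - 4)²)) = √(41 + (-⅓ + 3/((1 - 4)²)²)) = √(41 + (-⅓ + 3/((-3)²)²)) = √(41 + (-⅓ + 3/9²)) = √(41 + (-⅓ + 3*(1/81))) = √(41 + (-⅓ + 1/27)) = √(41 - 8/27) = √(1099/27) = √3297/9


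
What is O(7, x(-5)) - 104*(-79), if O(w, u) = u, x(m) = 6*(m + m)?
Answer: 8156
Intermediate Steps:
x(m) = 12*m (x(m) = 6*(2*m) = 12*m)
O(7, x(-5)) - 104*(-79) = 12*(-5) - 104*(-79) = -60 + 8216 = 8156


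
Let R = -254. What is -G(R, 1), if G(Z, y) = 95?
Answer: -95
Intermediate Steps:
-G(R, 1) = -1*95 = -95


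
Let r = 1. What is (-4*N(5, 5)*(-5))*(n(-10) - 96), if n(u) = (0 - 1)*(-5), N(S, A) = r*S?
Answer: -9100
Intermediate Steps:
N(S, A) = S (N(S, A) = 1*S = S)
n(u) = 5 (n(u) = -1*(-5) = 5)
(-4*N(5, 5)*(-5))*(n(-10) - 96) = (-4*5*(-5))*(5 - 96) = -20*(-5)*(-91) = 100*(-91) = -9100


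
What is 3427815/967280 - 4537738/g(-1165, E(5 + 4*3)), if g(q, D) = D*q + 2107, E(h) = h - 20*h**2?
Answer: 1863194918299/649625441456 ≈ 2.8681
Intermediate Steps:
g(q, D) = 2107 + D*q
3427815/967280 - 4537738/g(-1165, E(5 + 4*3)) = 3427815/967280 - 4537738/(2107 + ((5 + 4*3)*(1 - 20*(5 + 4*3)))*(-1165)) = 3427815*(1/967280) - 4537738/(2107 + ((5 + 12)*(1 - 20*(5 + 12)))*(-1165)) = 685563/193456 - 4537738/(2107 + (17*(1 - 20*17))*(-1165)) = 685563/193456 - 4537738/(2107 + (17*(1 - 340))*(-1165)) = 685563/193456 - 4537738/(2107 + (17*(-339))*(-1165)) = 685563/193456 - 4537738/(2107 - 5763*(-1165)) = 685563/193456 - 4537738/(2107 + 6713895) = 685563/193456 - 4537738/6716002 = 685563/193456 - 4537738*1/6716002 = 685563/193456 - 2268869/3358001 = 1863194918299/649625441456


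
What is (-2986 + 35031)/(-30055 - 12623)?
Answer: -32045/42678 ≈ -0.75086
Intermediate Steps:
(-2986 + 35031)/(-30055 - 12623) = 32045/(-42678) = 32045*(-1/42678) = -32045/42678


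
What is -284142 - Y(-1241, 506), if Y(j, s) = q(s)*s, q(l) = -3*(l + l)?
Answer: 1252074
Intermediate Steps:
q(l) = -6*l
Y(j, s) = -6*s**2 (Y(j, s) = (-6*s)*s = -6*s**2)
-284142 - Y(-1241, 506) = -284142 - (-6)*506**2 = -284142 - (-6)*256036 = -284142 - 1*(-1536216) = -284142 + 1536216 = 1252074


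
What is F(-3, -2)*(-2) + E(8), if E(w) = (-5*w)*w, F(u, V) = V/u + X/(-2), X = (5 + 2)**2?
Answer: -817/3 ≈ -272.33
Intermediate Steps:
X = 49 (X = 7**2 = 49)
F(u, V) = -49/2 + V/u (F(u, V) = V/u + 49/(-2) = V/u + 49*(-1/2) = V/u - 49/2 = -49/2 + V/u)
E(w) = -5*w**2
F(-3, -2)*(-2) + E(8) = (-49/2 - 2/(-3))*(-2) - 5*8**2 = (-49/2 - 2*(-1/3))*(-2) - 5*64 = (-49/2 + 2/3)*(-2) - 320 = -143/6*(-2) - 320 = 143/3 - 320 = -817/3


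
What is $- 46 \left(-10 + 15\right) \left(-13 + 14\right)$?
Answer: $-230$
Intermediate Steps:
$- 46 \left(-10 + 15\right) \left(-13 + 14\right) = \left(-46\right) 5 \cdot 1 = \left(-230\right) 1 = -230$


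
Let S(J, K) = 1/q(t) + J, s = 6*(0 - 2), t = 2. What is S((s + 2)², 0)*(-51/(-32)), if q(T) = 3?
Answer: 5117/32 ≈ 159.91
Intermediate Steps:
s = -12 (s = 6*(-2) = -12)
S(J, K) = ⅓ + J (S(J, K) = 1/3 + J = ⅓ + J)
S((s + 2)², 0)*(-51/(-32)) = (⅓ + (-12 + 2)²)*(-51/(-32)) = (⅓ + (-10)²)*(-51*(-1/32)) = (⅓ + 100)*(51/32) = (301/3)*(51/32) = 5117/32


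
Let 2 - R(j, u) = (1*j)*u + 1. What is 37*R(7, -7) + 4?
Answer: 1854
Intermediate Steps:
R(j, u) = 1 - j*u (R(j, u) = 2 - ((1*j)*u + 1) = 2 - (j*u + 1) = 2 - (1 + j*u) = 2 + (-1 - j*u) = 1 - j*u)
37*R(7, -7) + 4 = 37*(1 - 1*7*(-7)) + 4 = 37*(1 + 49) + 4 = 37*50 + 4 = 1850 + 4 = 1854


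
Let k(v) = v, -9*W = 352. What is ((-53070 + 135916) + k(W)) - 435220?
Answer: -3171718/9 ≈ -3.5241e+5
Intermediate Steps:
W = -352/9 (W = -⅑*352 = -352/9 ≈ -39.111)
((-53070 + 135916) + k(W)) - 435220 = ((-53070 + 135916) - 352/9) - 435220 = (82846 - 352/9) - 435220 = 745262/9 - 435220 = -3171718/9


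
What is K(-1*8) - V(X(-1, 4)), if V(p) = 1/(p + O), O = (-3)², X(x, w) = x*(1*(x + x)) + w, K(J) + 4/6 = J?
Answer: -131/15 ≈ -8.7333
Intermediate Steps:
K(J) = -⅔ + J
X(x, w) = w + 2*x² (X(x, w) = x*(1*(2*x)) + w = x*(2*x) + w = 2*x² + w = w + 2*x²)
O = 9
V(p) = 1/(9 + p) (V(p) = 1/(p + 9) = 1/(9 + p))
K(-1*8) - V(X(-1, 4)) = (-⅔ - 1*8) - 1/(9 + (4 + 2*(-1)²)) = (-⅔ - 8) - 1/(9 + (4 + 2*1)) = -26/3 - 1/(9 + (4 + 2)) = -26/3 - 1/(9 + 6) = -26/3 - 1/15 = -131/15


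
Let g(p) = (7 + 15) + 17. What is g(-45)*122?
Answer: 4758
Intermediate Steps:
g(p) = 39 (g(p) = 22 + 17 = 39)
g(-45)*122 = 39*122 = 4758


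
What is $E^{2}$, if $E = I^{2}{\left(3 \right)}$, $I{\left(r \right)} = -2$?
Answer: $16$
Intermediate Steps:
$E = 4$ ($E = \left(-2\right)^{2} = 4$)
$E^{2} = 4^{2} = 16$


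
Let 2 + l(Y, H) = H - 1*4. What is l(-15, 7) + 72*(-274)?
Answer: -19727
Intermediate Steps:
l(Y, H) = -6 + H (l(Y, H) = -2 + (H - 1*4) = -2 + (H - 4) = -2 + (-4 + H) = -6 + H)
l(-15, 7) + 72*(-274) = (-6 + 7) + 72*(-274) = 1 - 19728 = -19727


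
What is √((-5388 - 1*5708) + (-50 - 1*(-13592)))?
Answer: √2446 ≈ 49.457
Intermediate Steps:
√((-5388 - 1*5708) + (-50 - 1*(-13592))) = √((-5388 - 5708) + (-50 + 13592)) = √(-11096 + 13542) = √2446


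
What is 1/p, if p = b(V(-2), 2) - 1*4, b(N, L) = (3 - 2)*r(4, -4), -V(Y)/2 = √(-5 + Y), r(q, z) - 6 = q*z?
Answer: -1/14 ≈ -0.071429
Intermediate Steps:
r(q, z) = 6 + q*z
V(Y) = -2*√(-5 + Y)
b(N, L) = -10 (b(N, L) = (3 - 2)*(6 + 4*(-4)) = 1*(6 - 16) = 1*(-10) = -10)
p = -14 (p = -10 - 1*4 = -10 - 4 = -14)
1/p = 1/(-14) = -1/14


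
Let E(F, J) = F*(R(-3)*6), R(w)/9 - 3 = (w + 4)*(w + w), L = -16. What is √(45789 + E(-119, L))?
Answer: 23*√123 ≈ 255.08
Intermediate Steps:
R(w) = 27 + 18*w*(4 + w) (R(w) = 27 + 9*((w + 4)*(w + w)) = 27 + 9*((4 + w)*(2*w)) = 27 + 9*(2*w*(4 + w)) = 27 + 18*w*(4 + w))
E(F, J) = -162*F (E(F, J) = F*((27 + 18*(-3)² + 72*(-3))*6) = F*((27 + 18*9 - 216)*6) = F*((27 + 162 - 216)*6) = F*(-27*6) = F*(-162) = -162*F)
√(45789 + E(-119, L)) = √(45789 - 162*(-119)) = √(45789 + 19278) = √65067 = 23*√123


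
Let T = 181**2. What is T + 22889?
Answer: 55650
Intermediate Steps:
T = 32761
T + 22889 = 32761 + 22889 = 55650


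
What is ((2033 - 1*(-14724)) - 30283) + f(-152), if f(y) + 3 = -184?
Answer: -13713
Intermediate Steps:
f(y) = -187 (f(y) = -3 - 184 = -187)
((2033 - 1*(-14724)) - 30283) + f(-152) = ((2033 - 1*(-14724)) - 30283) - 187 = ((2033 + 14724) - 30283) - 187 = (16757 - 30283) - 187 = -13526 - 187 = -13713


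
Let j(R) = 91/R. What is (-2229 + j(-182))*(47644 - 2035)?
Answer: -203370531/2 ≈ -1.0169e+8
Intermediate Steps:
(-2229 + j(-182))*(47644 - 2035) = (-2229 + 91/(-182))*(47644 - 2035) = (-2229 + 91*(-1/182))*45609 = (-2229 - ½)*45609 = -4459/2*45609 = -203370531/2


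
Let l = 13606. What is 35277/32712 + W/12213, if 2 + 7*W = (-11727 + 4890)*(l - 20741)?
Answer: 532924140341/932193864 ≈ 571.69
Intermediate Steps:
W = 48781993/7 (W = -2/7 + ((-11727 + 4890)*(13606 - 20741))/7 = -2/7 + (-6837*(-7135))/7 = -2/7 + (⅐)*48781995 = -2/7 + 48781995/7 = 48781993/7 ≈ 6.9689e+6)
35277/32712 + W/12213 = 35277/32712 + (48781993/7)/12213 = 35277*(1/32712) + (48781993/7)*(1/12213) = 11759/10904 + 48781993/85491 = 532924140341/932193864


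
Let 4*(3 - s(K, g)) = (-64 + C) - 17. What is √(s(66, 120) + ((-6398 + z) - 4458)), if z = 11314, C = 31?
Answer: √1894/2 ≈ 21.760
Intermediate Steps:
s(K, g) = 31/2 (s(K, g) = 3 - ((-64 + 31) - 17)/4 = 3 - (-33 - 17)/4 = 3 - ¼*(-50) = 3 + 25/2 = 31/2)
√(s(66, 120) + ((-6398 + z) - 4458)) = √(31/2 + ((-6398 + 11314) - 4458)) = √(31/2 + (4916 - 4458)) = √(31/2 + 458) = √(947/2) = √1894/2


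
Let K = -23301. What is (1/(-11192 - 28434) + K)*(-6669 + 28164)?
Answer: -19846880053365/39626 ≈ -5.0085e+8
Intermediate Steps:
(1/(-11192 - 28434) + K)*(-6669 + 28164) = (1/(-11192 - 28434) - 23301)*(-6669 + 28164) = (1/(-39626) - 23301)*21495 = (-1/39626 - 23301)*21495 = -923325427/39626*21495 = -19846880053365/39626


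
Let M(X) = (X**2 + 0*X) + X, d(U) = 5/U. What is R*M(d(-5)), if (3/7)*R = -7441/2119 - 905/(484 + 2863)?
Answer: 0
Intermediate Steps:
M(X) = X + X**2 (M(X) = (X**2 + 0) + X = X**2 + X = X + X**2)
R = -187759054/21276879 (R = 7*(-7441/2119 - 905/(484 + 2863))/3 = 7*(-7441*1/2119 - 905/3347)/3 = 7*(-7441/2119 - 905*1/3347)/3 = 7*(-7441/2119 - 905/3347)/3 = (7/3)*(-26822722/7092293) = -187759054/21276879 ≈ -8.8246)
R*M(d(-5)) = -187759054*5/(-5)*(1 + 5/(-5))/21276879 = -187759054*5*(-1/5)*(1 + 5*(-1/5))/21276879 = -(-187759054)*(1 - 1)/21276879 = -(-187759054)*0/21276879 = -187759054/21276879*0 = 0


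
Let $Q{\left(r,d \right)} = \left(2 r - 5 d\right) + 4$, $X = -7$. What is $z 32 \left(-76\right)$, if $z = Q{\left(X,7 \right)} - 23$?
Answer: $165376$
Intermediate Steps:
$Q{\left(r,d \right)} = 4 - 5 d + 2 r$ ($Q{\left(r,d \right)} = \left(- 5 d + 2 r\right) + 4 = 4 - 5 d + 2 r$)
$z = -68$ ($z = \left(4 - 35 + 2 \left(-7\right)\right) - 23 = \left(4 - 35 - 14\right) - 23 = -45 - 23 = -68$)
$z 32 \left(-76\right) = \left(-68\right) 32 \left(-76\right) = \left(-2176\right) \left(-76\right) = 165376$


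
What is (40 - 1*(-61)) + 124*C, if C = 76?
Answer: 9525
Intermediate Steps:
(40 - 1*(-61)) + 124*C = (40 - 1*(-61)) + 124*76 = (40 + 61) + 9424 = 101 + 9424 = 9525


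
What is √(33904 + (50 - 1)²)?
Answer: √36305 ≈ 190.54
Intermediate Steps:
√(33904 + (50 - 1)²) = √(33904 + 49²) = √(33904 + 2401) = √36305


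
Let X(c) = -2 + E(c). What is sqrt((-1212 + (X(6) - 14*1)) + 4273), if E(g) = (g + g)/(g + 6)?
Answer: sqrt(3046) ≈ 55.191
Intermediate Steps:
E(g) = 2*g/(6 + g) (E(g) = (2*g)/(6 + g) = 2*g/(6 + g))
X(c) = -2 + 2*c/(6 + c)
sqrt((-1212 + (X(6) - 14*1)) + 4273) = sqrt((-1212 + (-12/(6 + 6) - 14*1)) + 4273) = sqrt((-1212 + (-12/12 - 14)) + 4273) = sqrt((-1212 + (-12*1/12 - 14)) + 4273) = sqrt((-1212 + (-1 - 14)) + 4273) = sqrt((-1212 - 15) + 4273) = sqrt(-1227 + 4273) = sqrt(3046)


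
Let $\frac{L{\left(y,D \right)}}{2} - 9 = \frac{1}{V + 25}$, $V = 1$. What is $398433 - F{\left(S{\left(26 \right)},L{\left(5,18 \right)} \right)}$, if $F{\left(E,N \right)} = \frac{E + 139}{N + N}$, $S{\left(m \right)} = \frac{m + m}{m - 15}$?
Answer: $\frac{2059878057}{5170} \approx 3.9843 \cdot 10^{5}$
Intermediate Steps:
$L{\left(y,D \right)} = \frac{235}{13}$ ($L{\left(y,D \right)} = 18 + \frac{2}{1 + 25} = 18 + \frac{2}{26} = 18 + 2 \cdot \frac{1}{26} = 18 + \frac{1}{13} = \frac{235}{13}$)
$S{\left(m \right)} = \frac{2 m}{-15 + m}$
$F{\left(E,N \right)} = \frac{139 + E}{2 N}$
$398433 - F{\left(S{\left(26 \right)},L{\left(5,18 \right)} \right)} = 398433 - \frac{139 + 2 \cdot 26 \frac{1}{-15 + 26}}{2 \cdot \frac{235}{13}} = 398433 - \frac{1}{2} \cdot \frac{13}{235} \left(139 + 2 \cdot 26 \cdot \frac{1}{11}\right) = 398433 - \frac{1}{2} \cdot \frac{13}{235} \left(139 + \frac{52}{11}\right) = 398433 - \frac{1}{2} \cdot \frac{13}{235} \cdot \frac{1581}{11} = 398433 - \frac{20553}{5170} = \frac{2059878057}{5170}$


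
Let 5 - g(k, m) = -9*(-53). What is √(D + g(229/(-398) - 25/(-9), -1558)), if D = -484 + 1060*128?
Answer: 2*√33681 ≈ 367.05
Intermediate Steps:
D = 135196 (D = -484 + 135680 = 135196)
g(k, m) = -472 (g(k, m) = 5 - (-9)*(-53) = 5 - 1*477 = 5 - 477 = -472)
√(D + g(229/(-398) - 25/(-9), -1558)) = √(135196 - 472) = √134724 = 2*√33681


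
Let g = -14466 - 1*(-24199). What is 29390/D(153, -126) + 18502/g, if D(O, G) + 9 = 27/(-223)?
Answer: -31876078471/9898461 ≈ -3220.3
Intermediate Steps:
D(O, G) = -2034/223 (D(O, G) = -9 + 27/(-223) = -9 + 27*(-1/223) = -9 - 27/223 = -2034/223)
g = 9733 (g = -14466 + 24199 = 9733)
29390/D(153, -126) + 18502/g = 29390/(-2034/223) + 18502/9733 = 29390*(-223/2034) + 18502*(1/9733) = -3276985/1017 + 18502/9733 = -31876078471/9898461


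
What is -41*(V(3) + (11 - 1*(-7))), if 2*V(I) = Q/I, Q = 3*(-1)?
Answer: -1435/2 ≈ -717.50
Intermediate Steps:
Q = -3
V(I) = -3/(2*I) (V(I) = (-3/I)/2 = -3/(2*I))
-41*(V(3) + (11 - 1*(-7))) = -41*(-3/2/3 + (11 - 1*(-7))) = -41*(-3/2*1/3 + (11 + 7)) = -41*(-1/2 + 18) = -41*35/2 = -1435/2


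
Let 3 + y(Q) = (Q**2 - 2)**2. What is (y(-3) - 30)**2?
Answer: 256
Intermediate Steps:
y(Q) = -3 + (-2 + Q**2)**2 (y(Q) = -3 + (Q**2 - 2)**2 = -3 + (-2 + Q**2)**2)
(y(-3) - 30)**2 = ((-3 + (-2 + (-3)**2)**2) - 30)**2 = ((-3 + (-2 + 9)**2) - 30)**2 = ((-3 + 7**2) - 30)**2 = ((-3 + 49) - 30)**2 = (46 - 30)**2 = 16**2 = 256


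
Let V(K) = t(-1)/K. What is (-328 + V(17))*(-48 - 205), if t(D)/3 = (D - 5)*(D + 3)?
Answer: 1419836/17 ≈ 83520.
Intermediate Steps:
t(D) = 3*(-5 + D)*(3 + D) (t(D) = 3*((D - 5)*(D + 3)) = 3*((-5 + D)*(3 + D)) = 3*(-5 + D)*(3 + D))
V(K) = -36/K (V(K) = (-45 - 6*(-1) + 3*(-1)**2)/K = (-45 + 6 + 3*1)/K = (-45 + 6 + 3)/K = -36/K)
(-328 + V(17))*(-48 - 205) = (-328 - 36/17)*(-48 - 205) = (-328 - 36*1/17)*(-253) = (-328 - 36/17)*(-253) = -5612/17*(-253) = 1419836/17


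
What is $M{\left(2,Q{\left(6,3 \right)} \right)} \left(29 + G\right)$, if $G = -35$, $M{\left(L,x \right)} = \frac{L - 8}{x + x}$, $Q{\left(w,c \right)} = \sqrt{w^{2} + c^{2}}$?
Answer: $\frac{6 \sqrt{5}}{5} \approx 2.6833$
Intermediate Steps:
$Q{\left(w,c \right)} = \sqrt{c^{2} + w^{2}}$
$M{\left(L,x \right)} = \frac{-8 + L}{2 x}$
$M{\left(2,Q{\left(6,3 \right)} \right)} \left(29 + G\right) = \frac{-8 + 2}{2 \sqrt{3^{2} + 6^{2}}} \left(29 - 35\right) = \frac{1}{2} \frac{1}{\sqrt{9 + 36}} \left(-6\right) \left(-6\right) = \frac{1}{2} \frac{1}{\sqrt{45}} \left(-6\right) \left(-6\right) = \frac{1}{2} \frac{1}{3 \sqrt{5}} \left(-6\right) \left(-6\right) = \frac{1}{2} \frac{\sqrt{5}}{15} \left(-6\right) \left(-6\right) = - \frac{\sqrt{5}}{5} \left(-6\right) = \frac{6 \sqrt{5}}{5}$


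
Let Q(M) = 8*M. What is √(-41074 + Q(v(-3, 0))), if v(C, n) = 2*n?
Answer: I*√41074 ≈ 202.67*I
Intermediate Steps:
√(-41074 + Q(v(-3, 0))) = √(-41074 + 8*(2*0)) = √(-41074 + 8*0) = √(-41074 + 0) = √(-41074) = I*√41074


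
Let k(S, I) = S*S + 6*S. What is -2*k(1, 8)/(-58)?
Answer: 7/29 ≈ 0.24138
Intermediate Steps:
k(S, I) = S² + 6*S
-2*k(1, 8)/(-58) = -2*1*(6 + 1)/(-58) = -2*1*7*(-1)/58 = -14*(-1)/58 = -2*(-7/58) = 7/29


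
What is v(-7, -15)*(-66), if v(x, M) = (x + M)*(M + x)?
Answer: -31944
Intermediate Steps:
v(x, M) = (M + x)² (v(x, M) = (M + x)*(M + x) = (M + x)²)
v(-7, -15)*(-66) = (-15 - 7)²*(-66) = (-22)²*(-66) = 484*(-66) = -31944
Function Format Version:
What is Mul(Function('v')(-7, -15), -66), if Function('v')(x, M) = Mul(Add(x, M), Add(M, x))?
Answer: -31944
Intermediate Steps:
Function('v')(x, M) = Pow(Add(M, x), 2) (Function('v')(x, M) = Mul(Add(M, x), Add(M, x)) = Pow(Add(M, x), 2))
Mul(Function('v')(-7, -15), -66) = Mul(Pow(Add(-15, -7), 2), -66) = Mul(Pow(-22, 2), -66) = Mul(484, -66) = -31944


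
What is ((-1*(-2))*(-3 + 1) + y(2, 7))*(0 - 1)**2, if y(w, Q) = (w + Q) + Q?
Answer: 12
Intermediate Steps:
y(w, Q) = w + 2*Q (y(w, Q) = (Q + w) + Q = w + 2*Q)
((-1*(-2))*(-3 + 1) + y(2, 7))*(0 - 1)**2 = ((-1*(-2))*(-3 + 1) + (2 + 2*7))*(0 - 1)**2 = (2*(-2) + (2 + 14))*(-1)**2 = (-4 + 16)*1 = 12*1 = 12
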